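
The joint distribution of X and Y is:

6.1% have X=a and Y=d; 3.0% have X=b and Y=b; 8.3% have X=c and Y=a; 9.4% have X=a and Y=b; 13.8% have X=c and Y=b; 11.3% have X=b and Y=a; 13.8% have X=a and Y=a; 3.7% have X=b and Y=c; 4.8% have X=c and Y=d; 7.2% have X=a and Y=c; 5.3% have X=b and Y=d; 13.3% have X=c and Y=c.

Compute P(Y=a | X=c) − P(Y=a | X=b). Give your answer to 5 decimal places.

-0.27851

P(X=c) = 0.083 + 0.138 + 0.133 + 0.048 = 0.402; P(Y=a | X=c) = 0.083/0.402 = 0.206468.
P(X=b) = 0.113 + 0.030 + 0.037 + 0.053 = 0.233; P(Y=a | X=b) = 0.113/0.233 = 0.484979.
Difference = -0.27851.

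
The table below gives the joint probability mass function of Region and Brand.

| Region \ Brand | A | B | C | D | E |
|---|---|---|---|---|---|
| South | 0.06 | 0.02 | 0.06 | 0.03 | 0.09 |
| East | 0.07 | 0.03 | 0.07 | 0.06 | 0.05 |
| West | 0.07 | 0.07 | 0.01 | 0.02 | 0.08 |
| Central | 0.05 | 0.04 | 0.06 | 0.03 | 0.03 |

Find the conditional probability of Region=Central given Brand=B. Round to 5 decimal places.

0.25000

P(Brand=B) = 0.02 + 0.03 + 0.07 + 0.04 = 0.16.
P(Region=Central | Brand=B) = 0.04/0.16 = 0.25000.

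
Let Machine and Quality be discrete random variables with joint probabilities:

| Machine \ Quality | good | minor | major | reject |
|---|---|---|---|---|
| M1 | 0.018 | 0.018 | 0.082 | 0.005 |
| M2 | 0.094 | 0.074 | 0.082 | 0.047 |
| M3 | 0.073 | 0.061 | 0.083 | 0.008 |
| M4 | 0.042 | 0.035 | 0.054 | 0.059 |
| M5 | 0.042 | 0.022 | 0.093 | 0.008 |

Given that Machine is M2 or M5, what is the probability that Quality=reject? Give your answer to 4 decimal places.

P(Machine=M2) = 0.094 + 0.074 + 0.082 + 0.047 = 0.297.
P(Machine=M5) = 0.042 + 0.022 + 0.093 + 0.008 = 0.165.
P(Machine ∈ {M2, M5}) = 0.297 + 0.165 = 0.462; P(Quality=reject, Machine ∈ {M2, M5}) = 0.047 + 0.008 = 0.055.
P(Quality=reject | Machine ∈ {M2, M5}) = 0.055/0.462 = 0.1190.

0.1190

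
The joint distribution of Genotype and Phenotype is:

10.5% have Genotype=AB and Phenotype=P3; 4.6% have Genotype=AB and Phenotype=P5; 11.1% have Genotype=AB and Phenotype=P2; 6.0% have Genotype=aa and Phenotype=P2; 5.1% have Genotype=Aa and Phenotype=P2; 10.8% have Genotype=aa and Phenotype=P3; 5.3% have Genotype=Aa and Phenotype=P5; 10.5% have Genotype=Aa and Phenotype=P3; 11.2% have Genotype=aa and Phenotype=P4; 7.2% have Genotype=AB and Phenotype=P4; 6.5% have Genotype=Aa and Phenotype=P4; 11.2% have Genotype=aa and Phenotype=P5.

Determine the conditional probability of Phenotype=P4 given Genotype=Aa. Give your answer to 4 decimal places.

0.2372

P(Genotype=Aa) = 0.051 + 0.105 + 0.065 + 0.053 = 0.274.
P(Phenotype=P4 | Genotype=Aa) = 0.065/0.274 = 0.2372.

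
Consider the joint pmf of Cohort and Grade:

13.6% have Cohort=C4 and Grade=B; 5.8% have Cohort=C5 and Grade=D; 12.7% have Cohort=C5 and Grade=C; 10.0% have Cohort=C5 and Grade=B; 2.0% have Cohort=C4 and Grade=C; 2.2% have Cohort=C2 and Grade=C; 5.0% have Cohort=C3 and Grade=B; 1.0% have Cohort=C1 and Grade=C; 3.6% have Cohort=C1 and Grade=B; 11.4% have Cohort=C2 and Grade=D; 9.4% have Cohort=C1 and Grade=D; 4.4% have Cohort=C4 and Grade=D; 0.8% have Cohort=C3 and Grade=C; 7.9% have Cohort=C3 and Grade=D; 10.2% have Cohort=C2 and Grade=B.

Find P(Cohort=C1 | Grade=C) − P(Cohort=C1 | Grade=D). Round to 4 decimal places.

P(Grade=C) = 0.010 + 0.022 + 0.008 + 0.020 + 0.127 = 0.187; P(Cohort=C1 | Grade=C) = 0.010/0.187 = 0.05348.
P(Grade=D) = 0.094 + 0.114 + 0.079 + 0.044 + 0.058 = 0.389; P(Cohort=C1 | Grade=D) = 0.094/0.389 = 0.24165.
Difference = -0.1882.

-0.1882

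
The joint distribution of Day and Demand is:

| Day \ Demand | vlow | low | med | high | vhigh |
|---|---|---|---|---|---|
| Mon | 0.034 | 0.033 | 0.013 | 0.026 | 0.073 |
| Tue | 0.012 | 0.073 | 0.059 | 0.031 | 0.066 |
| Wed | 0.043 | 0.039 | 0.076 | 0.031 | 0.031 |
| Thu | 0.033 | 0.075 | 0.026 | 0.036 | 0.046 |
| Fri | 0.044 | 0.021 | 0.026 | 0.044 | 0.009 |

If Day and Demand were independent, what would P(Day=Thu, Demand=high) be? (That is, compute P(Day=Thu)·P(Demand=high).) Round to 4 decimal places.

P(Day=Thu) = 0.033 + 0.075 + 0.026 + 0.036 + 0.046 = 0.216.
P(Demand=high) = 0.026 + 0.031 + 0.031 + 0.036 + 0.044 = 0.168.
Product: 0.216 × 0.168 = 0.0363.

0.0363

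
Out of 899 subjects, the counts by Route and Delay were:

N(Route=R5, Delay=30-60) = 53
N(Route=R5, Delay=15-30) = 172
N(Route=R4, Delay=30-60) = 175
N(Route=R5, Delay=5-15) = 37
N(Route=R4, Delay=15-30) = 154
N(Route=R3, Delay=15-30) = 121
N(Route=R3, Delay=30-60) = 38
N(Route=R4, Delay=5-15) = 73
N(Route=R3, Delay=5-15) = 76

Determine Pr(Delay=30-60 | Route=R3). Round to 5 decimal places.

0.16170

Total with Route=R3: 76 + 121 + 38 = 235.
P(Delay=30-60 | Route=R3) = 38/235 = 0.16170.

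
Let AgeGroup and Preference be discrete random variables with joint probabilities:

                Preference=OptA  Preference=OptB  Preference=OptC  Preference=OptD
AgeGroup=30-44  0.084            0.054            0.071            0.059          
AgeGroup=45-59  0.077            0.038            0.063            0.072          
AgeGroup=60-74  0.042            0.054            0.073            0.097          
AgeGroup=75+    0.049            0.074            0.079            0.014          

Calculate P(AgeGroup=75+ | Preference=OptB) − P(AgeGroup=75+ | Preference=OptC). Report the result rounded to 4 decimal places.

0.0601

P(Preference=OptB) = 0.054 + 0.038 + 0.054 + 0.074 = 0.220; P(AgeGroup=75+ | Preference=OptB) = 0.074/0.220 = 0.33636.
P(Preference=OptC) = 0.071 + 0.063 + 0.073 + 0.079 = 0.286; P(AgeGroup=75+ | Preference=OptC) = 0.079/0.286 = 0.27622.
Difference = 0.0601.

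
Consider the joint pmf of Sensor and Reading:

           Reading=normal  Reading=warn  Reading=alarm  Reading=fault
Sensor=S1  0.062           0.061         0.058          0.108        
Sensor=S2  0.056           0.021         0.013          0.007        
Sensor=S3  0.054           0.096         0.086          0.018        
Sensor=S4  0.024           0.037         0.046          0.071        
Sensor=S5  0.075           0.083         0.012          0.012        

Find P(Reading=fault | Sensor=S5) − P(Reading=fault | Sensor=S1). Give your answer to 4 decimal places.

P(Sensor=S5) = 0.075 + 0.083 + 0.012 + 0.012 = 0.182; P(Reading=fault | Sensor=S5) = 0.012/0.182 = 0.06593.
P(Sensor=S1) = 0.062 + 0.061 + 0.058 + 0.108 = 0.289; P(Reading=fault | Sensor=S1) = 0.108/0.289 = 0.37370.
Difference = -0.3078.

-0.3078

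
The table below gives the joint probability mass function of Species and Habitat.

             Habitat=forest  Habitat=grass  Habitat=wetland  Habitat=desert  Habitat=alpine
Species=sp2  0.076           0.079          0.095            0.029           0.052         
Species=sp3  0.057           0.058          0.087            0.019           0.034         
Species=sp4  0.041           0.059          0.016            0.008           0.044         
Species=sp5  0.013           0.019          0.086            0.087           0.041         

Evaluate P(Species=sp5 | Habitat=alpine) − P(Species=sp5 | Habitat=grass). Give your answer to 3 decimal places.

P(Habitat=alpine) = 0.052 + 0.034 + 0.044 + 0.041 = 0.171; P(Species=sp5 | Habitat=alpine) = 0.041/0.171 = 0.2398.
P(Habitat=grass) = 0.079 + 0.058 + 0.059 + 0.019 = 0.215; P(Species=sp5 | Habitat=grass) = 0.019/0.215 = 0.0884.
Difference = 0.151.

0.151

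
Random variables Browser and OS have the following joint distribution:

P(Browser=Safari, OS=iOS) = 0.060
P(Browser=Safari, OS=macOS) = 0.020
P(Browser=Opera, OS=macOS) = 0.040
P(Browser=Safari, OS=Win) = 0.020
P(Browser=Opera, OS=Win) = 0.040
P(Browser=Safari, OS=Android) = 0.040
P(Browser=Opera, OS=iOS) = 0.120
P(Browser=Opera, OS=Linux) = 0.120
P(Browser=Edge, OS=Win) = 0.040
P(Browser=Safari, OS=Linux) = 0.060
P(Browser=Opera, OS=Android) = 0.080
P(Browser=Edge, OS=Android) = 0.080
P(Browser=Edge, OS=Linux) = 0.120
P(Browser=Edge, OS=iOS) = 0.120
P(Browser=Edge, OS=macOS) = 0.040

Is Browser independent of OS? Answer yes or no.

Every cell satisfies P(Browser,OS) = P(Browser)·P(OS). For instance P(Browser=Safari) = 0.200, P(OS=macOS) = 0.100, and 0.200×0.100 = 0.020 matches the joint entry. So Browser and OS are independent.

yes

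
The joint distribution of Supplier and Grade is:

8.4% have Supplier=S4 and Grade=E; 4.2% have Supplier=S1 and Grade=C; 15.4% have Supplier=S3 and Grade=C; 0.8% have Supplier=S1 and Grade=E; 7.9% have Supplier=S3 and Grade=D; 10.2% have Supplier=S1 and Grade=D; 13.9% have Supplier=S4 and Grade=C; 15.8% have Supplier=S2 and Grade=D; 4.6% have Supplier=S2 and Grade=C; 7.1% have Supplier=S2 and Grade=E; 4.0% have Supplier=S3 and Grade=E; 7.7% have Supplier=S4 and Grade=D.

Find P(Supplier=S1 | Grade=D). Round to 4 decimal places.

0.2452

P(Grade=D) = 0.102 + 0.158 + 0.079 + 0.077 = 0.416.
P(Supplier=S1 | Grade=D) = 0.102/0.416 = 0.2452.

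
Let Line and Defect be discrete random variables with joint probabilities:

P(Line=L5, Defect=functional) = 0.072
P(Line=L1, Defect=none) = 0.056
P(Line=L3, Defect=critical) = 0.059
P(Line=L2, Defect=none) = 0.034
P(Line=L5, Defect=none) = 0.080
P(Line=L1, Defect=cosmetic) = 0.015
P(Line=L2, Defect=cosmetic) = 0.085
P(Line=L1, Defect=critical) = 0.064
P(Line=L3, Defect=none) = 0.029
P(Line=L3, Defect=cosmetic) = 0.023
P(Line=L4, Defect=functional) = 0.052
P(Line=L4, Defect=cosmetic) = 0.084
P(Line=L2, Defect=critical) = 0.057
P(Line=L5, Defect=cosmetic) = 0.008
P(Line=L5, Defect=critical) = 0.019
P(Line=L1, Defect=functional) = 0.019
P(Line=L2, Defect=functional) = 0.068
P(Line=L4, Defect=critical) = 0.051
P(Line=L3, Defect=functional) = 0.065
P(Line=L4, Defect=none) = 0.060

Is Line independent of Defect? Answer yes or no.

P(Line=L5) = 0.179 and P(Defect=none) = 0.259, so their product is 0.04636, but P(Line=L5, Defect=none) = 0.080. Since these differ, Line and Defect are not independent.

no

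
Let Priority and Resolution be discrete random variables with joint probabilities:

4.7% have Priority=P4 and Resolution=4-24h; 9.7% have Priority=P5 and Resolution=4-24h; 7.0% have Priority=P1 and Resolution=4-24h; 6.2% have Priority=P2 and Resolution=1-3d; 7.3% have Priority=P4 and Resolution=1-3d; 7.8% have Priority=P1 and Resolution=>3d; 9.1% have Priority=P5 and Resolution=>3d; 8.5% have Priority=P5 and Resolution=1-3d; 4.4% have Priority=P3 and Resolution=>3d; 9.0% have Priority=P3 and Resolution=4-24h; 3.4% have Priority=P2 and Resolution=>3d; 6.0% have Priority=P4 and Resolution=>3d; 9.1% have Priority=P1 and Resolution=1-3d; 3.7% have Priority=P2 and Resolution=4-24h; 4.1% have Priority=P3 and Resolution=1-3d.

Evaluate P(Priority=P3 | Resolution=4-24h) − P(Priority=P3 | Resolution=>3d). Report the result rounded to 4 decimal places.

0.1206

P(Resolution=4-24h) = 0.070 + 0.037 + 0.090 + 0.047 + 0.097 = 0.341; P(Priority=P3 | Resolution=4-24h) = 0.090/0.341 = 0.26393.
P(Resolution=>3d) = 0.078 + 0.034 + 0.044 + 0.060 + 0.091 = 0.307; P(Priority=P3 | Resolution=>3d) = 0.044/0.307 = 0.14332.
Difference = 0.1206.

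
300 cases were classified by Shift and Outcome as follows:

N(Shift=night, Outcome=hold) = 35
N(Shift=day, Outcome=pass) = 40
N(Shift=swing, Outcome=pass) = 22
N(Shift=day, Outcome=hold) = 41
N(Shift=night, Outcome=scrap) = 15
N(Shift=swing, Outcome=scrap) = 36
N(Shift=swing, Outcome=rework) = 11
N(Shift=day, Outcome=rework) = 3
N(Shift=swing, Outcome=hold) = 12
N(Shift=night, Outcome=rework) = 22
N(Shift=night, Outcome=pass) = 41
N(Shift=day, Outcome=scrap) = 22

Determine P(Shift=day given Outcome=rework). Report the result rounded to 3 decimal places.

Total with Outcome=rework: 3 + 11 + 22 = 36.
P(Shift=day | Outcome=rework) = 3/36 = 0.083.

0.083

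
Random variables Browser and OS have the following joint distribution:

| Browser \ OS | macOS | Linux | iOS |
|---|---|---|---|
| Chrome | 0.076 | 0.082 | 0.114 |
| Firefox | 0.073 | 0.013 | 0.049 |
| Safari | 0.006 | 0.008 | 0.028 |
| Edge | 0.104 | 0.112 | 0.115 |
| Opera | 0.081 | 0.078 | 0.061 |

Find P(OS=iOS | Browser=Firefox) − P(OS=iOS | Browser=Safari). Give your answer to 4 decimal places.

P(Browser=Firefox) = 0.073 + 0.013 + 0.049 = 0.135; P(OS=iOS | Browser=Firefox) = 0.049/0.135 = 0.36296.
P(Browser=Safari) = 0.006 + 0.008 + 0.028 = 0.042; P(OS=iOS | Browser=Safari) = 0.028/0.042 = 0.66667.
Difference = -0.3037.

-0.3037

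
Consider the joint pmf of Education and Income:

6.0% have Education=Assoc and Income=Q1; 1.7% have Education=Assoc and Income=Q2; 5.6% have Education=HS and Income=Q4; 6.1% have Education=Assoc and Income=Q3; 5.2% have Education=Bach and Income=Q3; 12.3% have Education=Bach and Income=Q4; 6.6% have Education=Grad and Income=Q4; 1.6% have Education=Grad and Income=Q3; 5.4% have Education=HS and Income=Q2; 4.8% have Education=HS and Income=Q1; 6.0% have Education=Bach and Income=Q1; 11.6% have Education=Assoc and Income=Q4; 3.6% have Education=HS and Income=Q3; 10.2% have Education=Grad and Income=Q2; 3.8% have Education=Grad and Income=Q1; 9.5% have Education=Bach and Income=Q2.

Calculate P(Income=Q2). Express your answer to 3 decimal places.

0.268

P(Income=Q2) = 0.054 + 0.017 + 0.095 + 0.102 = 0.268.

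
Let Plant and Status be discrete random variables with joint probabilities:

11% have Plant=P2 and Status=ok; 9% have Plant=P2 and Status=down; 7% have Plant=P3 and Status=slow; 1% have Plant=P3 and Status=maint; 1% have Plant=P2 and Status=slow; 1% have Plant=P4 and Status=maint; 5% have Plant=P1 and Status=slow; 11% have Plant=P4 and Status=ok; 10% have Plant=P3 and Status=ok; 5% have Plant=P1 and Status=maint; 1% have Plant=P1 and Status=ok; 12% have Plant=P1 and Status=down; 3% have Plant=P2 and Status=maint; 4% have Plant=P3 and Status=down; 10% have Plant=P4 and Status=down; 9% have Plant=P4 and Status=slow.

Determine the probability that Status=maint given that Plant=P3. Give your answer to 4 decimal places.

P(Plant=P3) = 0.10 + 0.07 + 0.04 + 0.01 = 0.22.
P(Status=maint | Plant=P3) = 0.01/0.22 = 0.0455.

0.0455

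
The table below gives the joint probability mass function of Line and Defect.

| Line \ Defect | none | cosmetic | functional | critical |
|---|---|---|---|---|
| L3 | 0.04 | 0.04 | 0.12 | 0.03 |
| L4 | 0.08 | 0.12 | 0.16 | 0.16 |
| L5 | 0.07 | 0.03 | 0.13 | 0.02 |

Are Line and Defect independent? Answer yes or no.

no

P(Line=L4) = 0.52 and P(Defect=functional) = 0.41, so their product is 0.2132, but P(Line=L4, Defect=functional) = 0.16. Since these differ, Line and Defect are not independent.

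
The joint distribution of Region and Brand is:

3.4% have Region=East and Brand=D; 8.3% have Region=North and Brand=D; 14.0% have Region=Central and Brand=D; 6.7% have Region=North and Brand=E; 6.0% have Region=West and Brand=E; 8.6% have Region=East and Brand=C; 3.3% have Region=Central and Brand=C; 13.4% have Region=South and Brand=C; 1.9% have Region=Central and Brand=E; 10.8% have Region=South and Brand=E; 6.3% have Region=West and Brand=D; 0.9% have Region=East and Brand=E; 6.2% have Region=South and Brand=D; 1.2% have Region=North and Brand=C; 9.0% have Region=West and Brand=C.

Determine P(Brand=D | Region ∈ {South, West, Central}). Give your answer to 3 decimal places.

P(Region=South) = 0.134 + 0.062 + 0.108 = 0.304.
P(Region=West) = 0.090 + 0.063 + 0.060 = 0.213.
P(Region=Central) = 0.033 + 0.140 + 0.019 = 0.192.
P(Region ∈ {South, West, Central}) = 0.304 + 0.213 + 0.192 = 0.709; P(Brand=D, Region ∈ {South, West, Central}) = 0.062 + 0.063 + 0.140 = 0.265.
P(Brand=D | Region ∈ {South, West, Central}) = 0.265/0.709 = 0.374.

0.374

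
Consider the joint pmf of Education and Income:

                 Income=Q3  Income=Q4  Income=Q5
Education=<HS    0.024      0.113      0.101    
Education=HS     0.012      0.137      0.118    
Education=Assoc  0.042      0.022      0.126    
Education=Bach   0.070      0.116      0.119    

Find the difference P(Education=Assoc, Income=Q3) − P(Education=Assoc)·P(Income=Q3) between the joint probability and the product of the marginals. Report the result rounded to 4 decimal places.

0.0139

P(Education=Assoc) = 0.042 + 0.022 + 0.126 = 0.190.
P(Income=Q3) = 0.024 + 0.012 + 0.042 + 0.070 = 0.148.
P(Education=Assoc, Income=Q3) − P(Education=Assoc)P(Income=Q3) = 0.042 − 0.190×0.148 = 0.0139.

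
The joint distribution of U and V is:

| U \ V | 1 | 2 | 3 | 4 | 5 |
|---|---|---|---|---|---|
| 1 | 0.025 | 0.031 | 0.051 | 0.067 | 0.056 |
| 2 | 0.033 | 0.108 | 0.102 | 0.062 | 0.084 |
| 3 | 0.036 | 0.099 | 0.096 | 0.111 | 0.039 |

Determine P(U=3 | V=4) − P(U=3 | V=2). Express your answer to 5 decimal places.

0.04653

P(V=4) = 0.067 + 0.062 + 0.111 = 0.240; P(U=3 | V=4) = 0.111/0.240 = 0.462500.
P(V=2) = 0.031 + 0.108 + 0.099 = 0.238; P(U=3 | V=2) = 0.099/0.238 = 0.415966.
Difference = 0.04653.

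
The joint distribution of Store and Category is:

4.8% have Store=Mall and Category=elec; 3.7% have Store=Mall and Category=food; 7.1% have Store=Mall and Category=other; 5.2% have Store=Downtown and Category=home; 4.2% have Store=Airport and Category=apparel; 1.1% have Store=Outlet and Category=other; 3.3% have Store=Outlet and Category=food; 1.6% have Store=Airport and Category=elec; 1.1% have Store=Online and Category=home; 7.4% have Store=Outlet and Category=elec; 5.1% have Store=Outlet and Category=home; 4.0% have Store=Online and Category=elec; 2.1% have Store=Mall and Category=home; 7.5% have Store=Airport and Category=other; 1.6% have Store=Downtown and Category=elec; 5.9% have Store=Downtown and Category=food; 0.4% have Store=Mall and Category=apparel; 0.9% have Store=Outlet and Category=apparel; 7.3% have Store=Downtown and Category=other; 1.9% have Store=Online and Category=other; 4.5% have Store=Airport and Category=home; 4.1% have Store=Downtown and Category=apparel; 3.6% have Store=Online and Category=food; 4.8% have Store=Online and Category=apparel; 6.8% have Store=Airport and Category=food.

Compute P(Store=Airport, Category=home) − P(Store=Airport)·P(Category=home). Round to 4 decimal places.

P(Store=Airport) = 0.068 + 0.042 + 0.016 + 0.045 + 0.075 = 0.246.
P(Category=home) = 0.052 + 0.021 + 0.045 + 0.051 + 0.011 = 0.180.
P(Store=Airport, Category=home) − P(Store=Airport)P(Category=home) = 0.045 − 0.246×0.180 = 0.0007.

0.0007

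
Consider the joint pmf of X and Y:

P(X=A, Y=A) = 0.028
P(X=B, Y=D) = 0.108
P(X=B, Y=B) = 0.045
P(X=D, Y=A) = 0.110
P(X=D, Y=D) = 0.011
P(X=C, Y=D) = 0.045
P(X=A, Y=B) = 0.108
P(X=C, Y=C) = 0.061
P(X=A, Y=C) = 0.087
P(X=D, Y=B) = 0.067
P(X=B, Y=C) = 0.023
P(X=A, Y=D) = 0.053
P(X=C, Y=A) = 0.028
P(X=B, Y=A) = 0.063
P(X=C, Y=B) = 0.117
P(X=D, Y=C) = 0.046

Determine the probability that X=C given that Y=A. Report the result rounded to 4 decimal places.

P(Y=A) = 0.028 + 0.063 + 0.028 + 0.110 = 0.229.
P(X=C | Y=A) = 0.028/0.229 = 0.1223.

0.1223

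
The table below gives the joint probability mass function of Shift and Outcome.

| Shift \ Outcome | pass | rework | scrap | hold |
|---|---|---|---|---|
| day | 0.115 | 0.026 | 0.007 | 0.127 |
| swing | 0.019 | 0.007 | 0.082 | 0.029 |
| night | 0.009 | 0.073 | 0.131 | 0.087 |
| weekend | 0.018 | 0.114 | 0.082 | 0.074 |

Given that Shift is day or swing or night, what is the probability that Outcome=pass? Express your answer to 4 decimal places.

0.2008

P(Shift=day) = 0.115 + 0.026 + 0.007 + 0.127 = 0.275.
P(Shift=swing) = 0.019 + 0.007 + 0.082 + 0.029 = 0.137.
P(Shift=night) = 0.009 + 0.073 + 0.131 + 0.087 = 0.300.
P(Shift ∈ {day, swing, night}) = 0.275 + 0.137 + 0.300 = 0.712; P(Outcome=pass, Shift ∈ {day, swing, night}) = 0.115 + 0.019 + 0.009 = 0.143.
P(Outcome=pass | Shift ∈ {day, swing, night}) = 0.143/0.712 = 0.2008.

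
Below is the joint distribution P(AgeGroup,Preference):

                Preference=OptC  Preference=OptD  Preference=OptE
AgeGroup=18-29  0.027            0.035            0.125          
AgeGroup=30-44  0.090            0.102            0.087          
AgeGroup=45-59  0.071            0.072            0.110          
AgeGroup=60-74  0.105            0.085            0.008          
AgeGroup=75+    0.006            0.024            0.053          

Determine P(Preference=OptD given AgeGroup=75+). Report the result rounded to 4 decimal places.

0.2892

P(AgeGroup=75+) = 0.006 + 0.024 + 0.053 = 0.083.
P(Preference=OptD | AgeGroup=75+) = 0.024/0.083 = 0.2892.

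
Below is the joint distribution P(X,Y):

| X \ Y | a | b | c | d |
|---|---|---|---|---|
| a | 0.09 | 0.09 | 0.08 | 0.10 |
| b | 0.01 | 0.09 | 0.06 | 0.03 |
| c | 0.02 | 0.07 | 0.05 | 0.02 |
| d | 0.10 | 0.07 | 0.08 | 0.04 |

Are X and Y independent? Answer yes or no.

P(X=d) = 0.29 and P(Y=a) = 0.22, so their product is 0.0638, but P(X=d, Y=a) = 0.10. Since these differ, X and Y are not independent.

no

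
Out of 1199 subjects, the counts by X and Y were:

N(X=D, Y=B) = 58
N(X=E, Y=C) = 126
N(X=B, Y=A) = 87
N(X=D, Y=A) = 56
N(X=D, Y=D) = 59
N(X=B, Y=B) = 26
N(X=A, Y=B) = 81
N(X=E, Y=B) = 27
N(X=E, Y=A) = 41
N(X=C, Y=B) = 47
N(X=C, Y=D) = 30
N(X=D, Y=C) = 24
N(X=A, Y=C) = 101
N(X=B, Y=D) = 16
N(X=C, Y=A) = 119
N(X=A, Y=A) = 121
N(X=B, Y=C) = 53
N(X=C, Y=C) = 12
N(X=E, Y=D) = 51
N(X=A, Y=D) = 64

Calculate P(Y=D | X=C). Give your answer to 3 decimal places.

0.144

Total with X=C: 119 + 47 + 12 + 30 = 208.
P(Y=D | X=C) = 30/208 = 0.144.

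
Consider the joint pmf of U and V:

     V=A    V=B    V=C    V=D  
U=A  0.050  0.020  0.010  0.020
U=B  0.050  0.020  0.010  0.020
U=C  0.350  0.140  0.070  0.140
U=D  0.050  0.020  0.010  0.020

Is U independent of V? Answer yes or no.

yes

Every cell satisfies P(U,V) = P(U)·P(V). For instance P(U=B) = 0.100, P(V=B) = 0.200, and 0.100×0.200 = 0.020 matches the joint entry. So U and V are independent.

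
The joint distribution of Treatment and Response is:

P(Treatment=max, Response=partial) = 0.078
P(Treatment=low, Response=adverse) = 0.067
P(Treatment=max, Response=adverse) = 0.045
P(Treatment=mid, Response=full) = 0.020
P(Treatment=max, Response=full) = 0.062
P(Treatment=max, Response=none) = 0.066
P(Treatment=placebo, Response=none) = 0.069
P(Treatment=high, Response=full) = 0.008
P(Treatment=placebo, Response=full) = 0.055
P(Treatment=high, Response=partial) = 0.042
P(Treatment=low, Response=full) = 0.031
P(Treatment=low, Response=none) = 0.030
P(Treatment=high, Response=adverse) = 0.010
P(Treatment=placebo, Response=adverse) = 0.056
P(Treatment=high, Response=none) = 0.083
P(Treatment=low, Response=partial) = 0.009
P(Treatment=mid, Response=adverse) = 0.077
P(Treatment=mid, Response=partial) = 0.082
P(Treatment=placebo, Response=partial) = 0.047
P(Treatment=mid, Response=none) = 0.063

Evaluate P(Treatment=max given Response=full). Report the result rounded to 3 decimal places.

P(Response=full) = 0.055 + 0.031 + 0.020 + 0.008 + 0.062 = 0.176.
P(Treatment=max | Response=full) = 0.062/0.176 = 0.352.

0.352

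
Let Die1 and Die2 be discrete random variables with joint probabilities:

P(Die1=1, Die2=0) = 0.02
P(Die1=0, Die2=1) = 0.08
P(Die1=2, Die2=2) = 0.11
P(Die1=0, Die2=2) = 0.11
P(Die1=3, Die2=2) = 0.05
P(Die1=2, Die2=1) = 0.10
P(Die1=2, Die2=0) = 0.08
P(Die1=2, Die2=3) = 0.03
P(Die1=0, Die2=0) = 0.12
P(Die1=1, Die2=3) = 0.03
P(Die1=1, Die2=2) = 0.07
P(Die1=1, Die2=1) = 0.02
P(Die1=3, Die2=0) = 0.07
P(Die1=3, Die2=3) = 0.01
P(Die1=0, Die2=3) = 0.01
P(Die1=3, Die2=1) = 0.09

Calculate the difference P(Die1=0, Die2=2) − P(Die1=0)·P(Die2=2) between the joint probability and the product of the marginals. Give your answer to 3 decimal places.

0.001

P(Die1=0) = 0.12 + 0.08 + 0.11 + 0.01 = 0.32.
P(Die2=2) = 0.11 + 0.07 + 0.11 + 0.05 = 0.34.
P(Die1=0, Die2=2) − P(Die1=0)P(Die2=2) = 0.11 − 0.32×0.34 = 0.001.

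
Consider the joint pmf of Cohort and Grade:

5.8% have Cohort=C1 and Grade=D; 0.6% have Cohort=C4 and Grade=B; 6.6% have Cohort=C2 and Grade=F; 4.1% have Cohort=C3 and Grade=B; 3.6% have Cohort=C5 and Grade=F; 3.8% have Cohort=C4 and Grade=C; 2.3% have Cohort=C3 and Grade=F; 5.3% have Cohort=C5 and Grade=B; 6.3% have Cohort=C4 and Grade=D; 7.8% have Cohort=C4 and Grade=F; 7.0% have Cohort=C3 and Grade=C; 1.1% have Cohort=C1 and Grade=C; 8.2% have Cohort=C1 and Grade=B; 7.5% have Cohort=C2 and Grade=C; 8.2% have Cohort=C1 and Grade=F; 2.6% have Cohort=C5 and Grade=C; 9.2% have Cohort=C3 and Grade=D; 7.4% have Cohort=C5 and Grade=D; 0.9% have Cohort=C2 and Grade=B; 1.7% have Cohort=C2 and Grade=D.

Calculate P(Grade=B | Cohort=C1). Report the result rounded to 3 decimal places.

0.352

P(Cohort=C1) = 0.082 + 0.011 + 0.058 + 0.082 = 0.233.
P(Grade=B | Cohort=C1) = 0.082/0.233 = 0.352.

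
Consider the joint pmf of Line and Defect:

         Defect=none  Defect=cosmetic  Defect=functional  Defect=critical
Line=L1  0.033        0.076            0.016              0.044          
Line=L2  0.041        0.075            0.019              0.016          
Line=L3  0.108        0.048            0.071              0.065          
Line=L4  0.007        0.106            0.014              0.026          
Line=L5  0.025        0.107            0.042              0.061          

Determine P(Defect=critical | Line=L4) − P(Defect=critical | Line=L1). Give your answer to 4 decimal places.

P(Line=L4) = 0.007 + 0.106 + 0.014 + 0.026 = 0.153; P(Defect=critical | Line=L4) = 0.026/0.153 = 0.16993.
P(Line=L1) = 0.033 + 0.076 + 0.016 + 0.044 = 0.169; P(Defect=critical | Line=L1) = 0.044/0.169 = 0.26036.
Difference = -0.0904.

-0.0904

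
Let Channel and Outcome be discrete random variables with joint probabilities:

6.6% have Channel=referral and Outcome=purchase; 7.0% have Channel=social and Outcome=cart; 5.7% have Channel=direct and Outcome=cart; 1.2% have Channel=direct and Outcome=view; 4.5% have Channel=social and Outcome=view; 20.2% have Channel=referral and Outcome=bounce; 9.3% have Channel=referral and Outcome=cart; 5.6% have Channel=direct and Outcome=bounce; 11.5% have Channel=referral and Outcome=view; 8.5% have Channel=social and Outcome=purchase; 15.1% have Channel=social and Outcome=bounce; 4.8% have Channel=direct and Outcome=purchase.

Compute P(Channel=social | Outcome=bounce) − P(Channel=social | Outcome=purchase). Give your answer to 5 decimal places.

P(Outcome=bounce) = 0.151 + 0.056 + 0.202 = 0.409; P(Channel=social | Outcome=bounce) = 0.151/0.409 = 0.369193.
P(Outcome=purchase) = 0.085 + 0.048 + 0.066 = 0.199; P(Channel=social | Outcome=purchase) = 0.085/0.199 = 0.427136.
Difference = -0.05794.

-0.05794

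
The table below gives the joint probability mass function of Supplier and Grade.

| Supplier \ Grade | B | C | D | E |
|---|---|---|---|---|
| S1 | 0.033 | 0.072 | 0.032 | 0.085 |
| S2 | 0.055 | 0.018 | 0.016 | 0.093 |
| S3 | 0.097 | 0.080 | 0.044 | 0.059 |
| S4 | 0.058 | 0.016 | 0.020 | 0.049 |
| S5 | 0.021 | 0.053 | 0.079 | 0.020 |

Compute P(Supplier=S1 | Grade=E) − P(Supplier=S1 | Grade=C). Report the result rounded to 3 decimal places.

-0.023

P(Grade=E) = 0.085 + 0.093 + 0.059 + 0.049 + 0.020 = 0.306; P(Supplier=S1 | Grade=E) = 0.085/0.306 = 0.2778.
P(Grade=C) = 0.072 + 0.018 + 0.080 + 0.016 + 0.053 = 0.239; P(Supplier=S1 | Grade=C) = 0.072/0.239 = 0.3013.
Difference = -0.023.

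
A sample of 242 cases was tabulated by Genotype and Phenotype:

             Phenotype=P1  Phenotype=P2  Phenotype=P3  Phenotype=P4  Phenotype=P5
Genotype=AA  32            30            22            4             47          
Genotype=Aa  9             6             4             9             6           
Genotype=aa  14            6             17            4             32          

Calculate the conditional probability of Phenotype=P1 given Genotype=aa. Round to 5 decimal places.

Total with Genotype=aa: 14 + 6 + 17 + 4 + 32 = 73.
P(Phenotype=P1 | Genotype=aa) = 14/73 = 0.19178.

0.19178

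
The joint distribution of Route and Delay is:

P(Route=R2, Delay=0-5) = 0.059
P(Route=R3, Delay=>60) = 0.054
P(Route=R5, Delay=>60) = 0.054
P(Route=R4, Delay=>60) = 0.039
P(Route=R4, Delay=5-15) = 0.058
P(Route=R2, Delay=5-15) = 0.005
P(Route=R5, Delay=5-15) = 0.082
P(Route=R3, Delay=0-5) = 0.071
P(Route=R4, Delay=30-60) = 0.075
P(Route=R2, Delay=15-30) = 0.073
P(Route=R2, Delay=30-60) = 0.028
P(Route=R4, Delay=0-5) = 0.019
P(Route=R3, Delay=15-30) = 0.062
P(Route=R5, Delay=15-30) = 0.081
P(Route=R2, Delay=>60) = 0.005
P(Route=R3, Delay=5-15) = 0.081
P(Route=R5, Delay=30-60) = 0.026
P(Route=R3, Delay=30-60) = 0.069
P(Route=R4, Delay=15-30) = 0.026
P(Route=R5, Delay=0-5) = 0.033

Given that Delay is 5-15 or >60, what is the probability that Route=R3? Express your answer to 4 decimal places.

P(Delay=5-15) = 0.005 + 0.081 + 0.058 + 0.082 = 0.226.
P(Delay=>60) = 0.005 + 0.054 + 0.039 + 0.054 = 0.152.
P(Delay ∈ {5-15, >60}) = 0.226 + 0.152 = 0.378; P(Route=R3, Delay ∈ {5-15, >60}) = 0.081 + 0.054 = 0.135.
P(Route=R3 | Delay ∈ {5-15, >60}) = 0.135/0.378 = 0.3571.

0.3571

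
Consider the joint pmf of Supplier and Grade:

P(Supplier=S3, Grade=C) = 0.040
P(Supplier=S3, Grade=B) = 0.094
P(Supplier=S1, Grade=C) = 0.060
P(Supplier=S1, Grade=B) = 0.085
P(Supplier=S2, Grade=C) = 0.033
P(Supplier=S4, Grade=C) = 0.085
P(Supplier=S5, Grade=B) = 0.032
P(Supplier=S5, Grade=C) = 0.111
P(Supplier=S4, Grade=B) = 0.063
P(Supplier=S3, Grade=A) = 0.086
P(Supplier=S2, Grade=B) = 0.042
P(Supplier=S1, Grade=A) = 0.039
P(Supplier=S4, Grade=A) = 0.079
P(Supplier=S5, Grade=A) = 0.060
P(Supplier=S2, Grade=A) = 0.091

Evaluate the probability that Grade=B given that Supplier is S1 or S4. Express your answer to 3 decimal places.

P(Supplier=S1) = 0.039 + 0.085 + 0.060 = 0.184.
P(Supplier=S4) = 0.079 + 0.063 + 0.085 = 0.227.
P(Supplier ∈ {S1, S4}) = 0.184 + 0.227 = 0.411; P(Grade=B, Supplier ∈ {S1, S4}) = 0.085 + 0.063 = 0.148.
P(Grade=B | Supplier ∈ {S1, S4}) = 0.148/0.411 = 0.360.

0.360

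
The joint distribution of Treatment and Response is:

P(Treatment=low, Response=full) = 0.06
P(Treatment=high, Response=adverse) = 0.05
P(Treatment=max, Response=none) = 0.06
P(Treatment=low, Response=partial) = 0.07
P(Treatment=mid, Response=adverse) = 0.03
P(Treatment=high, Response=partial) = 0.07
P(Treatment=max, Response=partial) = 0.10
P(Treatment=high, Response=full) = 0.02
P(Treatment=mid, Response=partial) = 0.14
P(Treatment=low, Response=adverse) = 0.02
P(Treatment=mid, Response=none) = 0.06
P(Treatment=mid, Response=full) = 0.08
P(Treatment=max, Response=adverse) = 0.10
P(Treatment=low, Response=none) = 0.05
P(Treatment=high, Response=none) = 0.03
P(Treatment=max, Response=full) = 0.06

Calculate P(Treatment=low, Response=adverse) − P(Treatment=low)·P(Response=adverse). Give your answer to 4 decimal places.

P(Treatment=low) = 0.05 + 0.07 + 0.06 + 0.02 = 0.20.
P(Response=adverse) = 0.02 + 0.03 + 0.05 + 0.10 = 0.20.
P(Treatment=low, Response=adverse) − P(Treatment=low)P(Response=adverse) = 0.02 − 0.20×0.20 = -0.0200.

-0.0200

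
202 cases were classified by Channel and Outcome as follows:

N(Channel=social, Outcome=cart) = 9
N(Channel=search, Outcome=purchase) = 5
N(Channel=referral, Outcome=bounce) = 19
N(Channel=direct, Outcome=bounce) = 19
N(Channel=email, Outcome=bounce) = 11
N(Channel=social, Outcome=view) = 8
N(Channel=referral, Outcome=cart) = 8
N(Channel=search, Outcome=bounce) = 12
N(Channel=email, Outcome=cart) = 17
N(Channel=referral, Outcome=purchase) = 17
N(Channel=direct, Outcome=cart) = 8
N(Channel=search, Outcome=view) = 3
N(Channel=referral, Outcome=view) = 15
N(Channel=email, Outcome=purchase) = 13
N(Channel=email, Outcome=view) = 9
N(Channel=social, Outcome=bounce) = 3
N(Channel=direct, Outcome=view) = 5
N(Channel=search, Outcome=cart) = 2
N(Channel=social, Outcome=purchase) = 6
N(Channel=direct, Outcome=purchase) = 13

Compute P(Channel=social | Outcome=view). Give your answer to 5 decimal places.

0.20000

Total with Outcome=view: 9 + 3 + 8 + 5 + 15 = 40.
P(Channel=social | Outcome=view) = 8/40 = 0.20000.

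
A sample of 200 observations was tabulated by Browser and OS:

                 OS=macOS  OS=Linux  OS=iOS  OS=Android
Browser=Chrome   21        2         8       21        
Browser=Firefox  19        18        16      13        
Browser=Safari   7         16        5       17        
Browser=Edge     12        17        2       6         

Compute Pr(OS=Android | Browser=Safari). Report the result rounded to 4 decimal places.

0.3778

Total with Browser=Safari: 7 + 16 + 5 + 17 = 45.
P(OS=Android | Browser=Safari) = 17/45 = 0.3778.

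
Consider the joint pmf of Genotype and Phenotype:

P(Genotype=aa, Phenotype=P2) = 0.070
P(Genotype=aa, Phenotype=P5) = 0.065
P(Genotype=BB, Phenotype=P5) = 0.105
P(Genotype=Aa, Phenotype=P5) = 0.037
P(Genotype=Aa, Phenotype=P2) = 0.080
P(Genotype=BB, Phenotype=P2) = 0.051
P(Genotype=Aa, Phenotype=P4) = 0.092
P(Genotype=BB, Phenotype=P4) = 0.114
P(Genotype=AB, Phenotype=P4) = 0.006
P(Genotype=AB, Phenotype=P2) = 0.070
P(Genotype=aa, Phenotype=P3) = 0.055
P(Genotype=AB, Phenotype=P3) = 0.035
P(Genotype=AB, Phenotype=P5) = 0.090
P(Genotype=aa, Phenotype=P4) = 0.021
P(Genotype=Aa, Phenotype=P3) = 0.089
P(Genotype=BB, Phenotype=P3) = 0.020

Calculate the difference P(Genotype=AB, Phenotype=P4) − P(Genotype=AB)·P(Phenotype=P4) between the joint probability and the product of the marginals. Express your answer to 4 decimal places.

-0.0408

P(Genotype=AB) = 0.070 + 0.035 + 0.006 + 0.090 = 0.201.
P(Phenotype=P4) = 0.092 + 0.021 + 0.006 + 0.114 = 0.233.
P(Genotype=AB, Phenotype=P4) − P(Genotype=AB)P(Phenotype=P4) = 0.006 − 0.201×0.233 = -0.0408.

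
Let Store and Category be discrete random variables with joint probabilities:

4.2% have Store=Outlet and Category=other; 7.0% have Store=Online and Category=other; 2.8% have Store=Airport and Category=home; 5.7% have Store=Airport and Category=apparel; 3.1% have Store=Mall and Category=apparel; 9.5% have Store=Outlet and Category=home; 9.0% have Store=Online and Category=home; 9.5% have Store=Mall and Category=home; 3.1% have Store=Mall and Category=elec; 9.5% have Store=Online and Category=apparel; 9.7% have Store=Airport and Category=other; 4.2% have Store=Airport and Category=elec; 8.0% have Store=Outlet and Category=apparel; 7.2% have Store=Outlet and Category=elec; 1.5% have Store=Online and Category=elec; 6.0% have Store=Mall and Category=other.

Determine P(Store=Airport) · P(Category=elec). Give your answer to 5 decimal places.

0.03584

P(Store=Airport) = 0.057 + 0.042 + 0.028 + 0.097 = 0.224.
P(Category=elec) = 0.031 + 0.042 + 0.072 + 0.015 = 0.160.
Product: 0.224 × 0.160 = 0.03584.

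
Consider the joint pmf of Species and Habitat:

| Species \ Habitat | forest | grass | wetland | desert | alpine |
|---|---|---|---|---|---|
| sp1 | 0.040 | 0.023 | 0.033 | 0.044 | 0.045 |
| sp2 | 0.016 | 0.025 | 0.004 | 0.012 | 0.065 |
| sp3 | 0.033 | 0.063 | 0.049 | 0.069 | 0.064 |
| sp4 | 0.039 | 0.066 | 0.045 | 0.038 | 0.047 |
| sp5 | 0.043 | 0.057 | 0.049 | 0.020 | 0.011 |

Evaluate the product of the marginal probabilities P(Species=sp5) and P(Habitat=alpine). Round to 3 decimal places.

P(Species=sp5) = 0.043 + 0.057 + 0.049 + 0.020 + 0.011 = 0.180.
P(Habitat=alpine) = 0.045 + 0.065 + 0.064 + 0.047 + 0.011 = 0.232.
Product: 0.180 × 0.232 = 0.042.

0.042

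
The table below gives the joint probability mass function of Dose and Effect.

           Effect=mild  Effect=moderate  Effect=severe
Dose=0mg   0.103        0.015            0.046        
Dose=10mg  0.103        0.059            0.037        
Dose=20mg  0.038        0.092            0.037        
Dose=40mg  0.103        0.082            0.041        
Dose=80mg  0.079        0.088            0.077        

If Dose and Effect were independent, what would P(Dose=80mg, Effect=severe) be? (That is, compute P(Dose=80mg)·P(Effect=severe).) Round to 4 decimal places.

P(Dose=80mg) = 0.079 + 0.088 + 0.077 = 0.244.
P(Effect=severe) = 0.046 + 0.037 + 0.037 + 0.041 + 0.077 = 0.238.
Product: 0.244 × 0.238 = 0.0581.

0.0581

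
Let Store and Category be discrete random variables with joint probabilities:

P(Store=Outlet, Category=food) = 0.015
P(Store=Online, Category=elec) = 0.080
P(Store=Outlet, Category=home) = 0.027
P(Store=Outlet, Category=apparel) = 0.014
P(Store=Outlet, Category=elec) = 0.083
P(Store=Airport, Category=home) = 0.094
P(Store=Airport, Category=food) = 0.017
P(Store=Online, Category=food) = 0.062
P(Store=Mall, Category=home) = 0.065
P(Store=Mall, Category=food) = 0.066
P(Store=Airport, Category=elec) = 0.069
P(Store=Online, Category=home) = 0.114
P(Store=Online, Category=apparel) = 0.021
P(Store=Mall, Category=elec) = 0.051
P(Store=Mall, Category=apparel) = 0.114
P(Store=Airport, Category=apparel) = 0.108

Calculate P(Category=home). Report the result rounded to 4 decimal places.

0.3000

P(Category=home) = 0.065 + 0.094 + 0.027 + 0.114 = 0.300.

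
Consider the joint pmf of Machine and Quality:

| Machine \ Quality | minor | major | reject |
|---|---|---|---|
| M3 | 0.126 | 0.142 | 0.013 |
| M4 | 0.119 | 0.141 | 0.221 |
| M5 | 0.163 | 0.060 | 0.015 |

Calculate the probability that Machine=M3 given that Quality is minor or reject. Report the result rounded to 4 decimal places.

0.2116

P(Quality=minor) = 0.126 + 0.119 + 0.163 = 0.408.
P(Quality=reject) = 0.013 + 0.221 + 0.015 = 0.249.
P(Quality ∈ {minor, reject}) = 0.408 + 0.249 = 0.657; P(Machine=M3, Quality ∈ {minor, reject}) = 0.126 + 0.013 = 0.139.
P(Machine=M3 | Quality ∈ {minor, reject}) = 0.139/0.657 = 0.2116.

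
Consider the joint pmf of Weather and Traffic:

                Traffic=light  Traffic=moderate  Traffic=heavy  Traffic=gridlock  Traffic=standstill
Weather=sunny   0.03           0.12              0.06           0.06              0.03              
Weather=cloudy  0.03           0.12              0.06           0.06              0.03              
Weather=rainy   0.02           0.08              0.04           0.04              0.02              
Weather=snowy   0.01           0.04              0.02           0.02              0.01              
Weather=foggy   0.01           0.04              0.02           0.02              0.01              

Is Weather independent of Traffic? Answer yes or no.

yes

Every cell satisfies P(Weather,Traffic) = P(Weather)·P(Traffic). For instance P(Weather=foggy) = 0.10, P(Traffic=heavy) = 0.20, and 0.10×0.20 = 0.02 matches the joint entry. So Weather and Traffic are independent.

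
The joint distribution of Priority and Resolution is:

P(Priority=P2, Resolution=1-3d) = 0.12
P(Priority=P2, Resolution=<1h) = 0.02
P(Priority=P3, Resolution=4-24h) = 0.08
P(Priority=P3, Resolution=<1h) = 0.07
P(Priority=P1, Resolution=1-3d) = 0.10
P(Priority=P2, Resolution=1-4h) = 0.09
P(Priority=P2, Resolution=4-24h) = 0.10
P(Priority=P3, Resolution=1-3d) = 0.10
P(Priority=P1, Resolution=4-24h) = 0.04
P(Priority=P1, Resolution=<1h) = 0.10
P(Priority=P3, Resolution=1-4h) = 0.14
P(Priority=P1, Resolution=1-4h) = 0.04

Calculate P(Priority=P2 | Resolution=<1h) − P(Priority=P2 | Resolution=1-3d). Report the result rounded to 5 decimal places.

P(Resolution=<1h) = 0.10 + 0.02 + 0.07 = 0.19; P(Priority=P2 | Resolution=<1h) = 0.02/0.19 = 0.105263.
P(Resolution=1-3d) = 0.10 + 0.12 + 0.10 = 0.32; P(Priority=P2 | Resolution=1-3d) = 0.12/0.32 = 0.375000.
Difference = -0.26974.

-0.26974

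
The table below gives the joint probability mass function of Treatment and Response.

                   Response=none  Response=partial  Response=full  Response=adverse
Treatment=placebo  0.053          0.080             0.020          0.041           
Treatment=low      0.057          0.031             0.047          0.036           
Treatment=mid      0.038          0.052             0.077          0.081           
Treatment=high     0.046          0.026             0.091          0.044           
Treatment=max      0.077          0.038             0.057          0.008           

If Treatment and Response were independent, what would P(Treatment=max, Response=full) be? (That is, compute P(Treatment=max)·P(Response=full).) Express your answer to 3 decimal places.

0.053

P(Treatment=max) = 0.077 + 0.038 + 0.057 + 0.008 = 0.180.
P(Response=full) = 0.020 + 0.047 + 0.077 + 0.091 + 0.057 = 0.292.
Product: 0.180 × 0.292 = 0.053.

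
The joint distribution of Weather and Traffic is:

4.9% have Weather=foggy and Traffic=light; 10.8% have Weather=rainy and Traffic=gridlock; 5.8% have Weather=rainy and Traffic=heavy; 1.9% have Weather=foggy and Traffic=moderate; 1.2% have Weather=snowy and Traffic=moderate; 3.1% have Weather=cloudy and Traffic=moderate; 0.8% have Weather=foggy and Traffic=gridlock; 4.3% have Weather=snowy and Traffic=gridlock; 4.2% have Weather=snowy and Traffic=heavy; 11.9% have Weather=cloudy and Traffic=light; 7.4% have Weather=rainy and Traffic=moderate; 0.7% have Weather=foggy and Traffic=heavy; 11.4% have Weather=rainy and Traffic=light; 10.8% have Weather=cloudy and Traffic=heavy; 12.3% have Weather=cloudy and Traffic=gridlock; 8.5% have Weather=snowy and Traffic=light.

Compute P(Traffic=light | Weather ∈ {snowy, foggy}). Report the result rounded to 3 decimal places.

0.506

P(Weather=snowy) = 0.085 + 0.012 + 0.042 + 0.043 = 0.182.
P(Weather=foggy) = 0.049 + 0.019 + 0.007 + 0.008 = 0.083.
P(Weather ∈ {snowy, foggy}) = 0.182 + 0.083 = 0.265; P(Traffic=light, Weather ∈ {snowy, foggy}) = 0.085 + 0.049 = 0.134.
P(Traffic=light | Weather ∈ {snowy, foggy}) = 0.134/0.265 = 0.506.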